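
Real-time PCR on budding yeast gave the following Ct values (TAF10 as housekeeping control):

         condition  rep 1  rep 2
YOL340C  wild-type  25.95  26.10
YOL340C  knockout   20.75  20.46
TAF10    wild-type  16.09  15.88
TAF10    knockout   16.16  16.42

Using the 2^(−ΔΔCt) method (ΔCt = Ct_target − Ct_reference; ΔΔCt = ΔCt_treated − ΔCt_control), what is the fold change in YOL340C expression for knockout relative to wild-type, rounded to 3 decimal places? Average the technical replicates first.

52.893

Mean Ct: YOL340C wild-type 26.025; YOL340C knockout 20.605; TAF10 wild-type 15.985; TAF10 knockout 16.290
ΔCt(wild-type) = 26.025 − 15.985 = 10.040
ΔCt(knockout) = 20.605 − 16.290 = 4.315
ΔΔCt = 4.315 − 10.040 = -5.725
Fold change = 2^(−(-5.725)) = 2^5.725 = 52.8928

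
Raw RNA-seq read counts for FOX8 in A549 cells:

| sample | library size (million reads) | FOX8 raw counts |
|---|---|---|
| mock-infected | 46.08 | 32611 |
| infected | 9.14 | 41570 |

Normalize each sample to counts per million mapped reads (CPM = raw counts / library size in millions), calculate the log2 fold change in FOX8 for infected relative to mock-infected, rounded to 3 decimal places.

CPM(mock-infected) = 32611 / 46.08 = 707.7040
CPM(infected) = 41570 / 9.14 = 4548.1400
Fold change = 4548.1400 / 707.7040 = 6.42661
log2(6.42661) = 2.6841

2.684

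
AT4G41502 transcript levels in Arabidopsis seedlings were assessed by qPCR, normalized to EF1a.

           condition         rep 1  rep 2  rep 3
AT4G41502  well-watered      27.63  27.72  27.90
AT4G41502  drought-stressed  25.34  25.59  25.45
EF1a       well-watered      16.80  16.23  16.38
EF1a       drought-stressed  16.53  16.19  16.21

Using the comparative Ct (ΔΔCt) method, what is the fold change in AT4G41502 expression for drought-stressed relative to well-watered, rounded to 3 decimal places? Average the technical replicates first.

Mean Ct: AT4G41502 well-watered 27.750; AT4G41502 drought-stressed 25.460; EF1a well-watered 16.470; EF1a drought-stressed 16.310
ΔCt(well-watered) = 27.750 − 16.470 = 11.280
ΔCt(drought-stressed) = 25.460 − 16.310 = 9.150
ΔΔCt = 9.150 − 11.280 = -2.130
Fold change = 2^(−(-2.130)) = 2^2.130 = 4.3772

4.377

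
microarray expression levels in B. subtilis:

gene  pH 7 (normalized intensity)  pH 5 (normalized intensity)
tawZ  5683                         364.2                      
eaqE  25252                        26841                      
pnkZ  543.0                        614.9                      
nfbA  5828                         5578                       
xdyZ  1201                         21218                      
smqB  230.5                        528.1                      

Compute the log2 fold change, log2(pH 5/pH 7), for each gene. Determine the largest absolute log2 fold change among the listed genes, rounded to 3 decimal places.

4.143

log2(364.2/5683) = -3.964  (tawZ)
log2(26841/25252) = 0.088  (eaqE)
log2(614.9/543.0) = 0.179  (pnkZ)
log2(5578/5828) = -0.063  (nfbA)
log2(21218/1201) = 4.143  (xdyZ)
log2(528.1/230.5) = 1.196  (smqB)
The largest magnitude belongs to xdyZ.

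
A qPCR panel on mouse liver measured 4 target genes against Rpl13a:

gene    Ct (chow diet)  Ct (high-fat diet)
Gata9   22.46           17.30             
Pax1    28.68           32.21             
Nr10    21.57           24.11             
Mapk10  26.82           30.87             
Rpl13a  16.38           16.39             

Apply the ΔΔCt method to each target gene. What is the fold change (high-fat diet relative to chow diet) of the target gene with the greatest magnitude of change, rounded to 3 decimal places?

36.002

Gata9: ΔΔCt = (17.30−16.39) − (22.46−16.38) = 0.91 − 6.08 = -5.17; fold change = 2^5.17 = 36.002
Pax1: ΔΔCt = (32.21−16.39) − (28.68−16.38) = 15.82 − 12.30 = 3.52; fold change = 2^-3.52 = 0.087
Nr10: ΔΔCt = (24.11−16.39) − (21.57−16.38) = 7.72 − 5.19 = 2.53; fold change = 2^-2.53 = 0.173
Mapk10: ΔΔCt = (30.87−16.39) − (26.82−16.38) = 14.48 − 10.44 = 4.04; fold change = 2^-4.04 = 0.061
Gata9 has the largest |ΔΔCt| = 5.17.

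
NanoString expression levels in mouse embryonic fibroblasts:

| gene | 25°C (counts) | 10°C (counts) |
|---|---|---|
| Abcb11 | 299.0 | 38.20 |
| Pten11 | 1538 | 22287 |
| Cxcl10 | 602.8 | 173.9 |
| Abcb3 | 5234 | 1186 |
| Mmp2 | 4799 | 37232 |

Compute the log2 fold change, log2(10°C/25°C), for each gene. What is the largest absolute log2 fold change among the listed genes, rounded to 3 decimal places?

log2(38.20/299.0) = -2.969  (Abcb11)
log2(22287/1538) = 3.857  (Pten11)
log2(173.9/602.8) = -1.793  (Cxcl10)
log2(1186/5234) = -2.142  (Abcb3)
log2(37232/4799) = 2.956  (Mmp2)
The largest magnitude belongs to Pten11.

3.857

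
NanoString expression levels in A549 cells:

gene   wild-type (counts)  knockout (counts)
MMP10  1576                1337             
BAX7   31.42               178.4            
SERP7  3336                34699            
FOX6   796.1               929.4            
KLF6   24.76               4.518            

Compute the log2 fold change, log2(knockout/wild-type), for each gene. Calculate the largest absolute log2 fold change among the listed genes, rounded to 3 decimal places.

log2(1337/1576) = -0.237  (MMP10)
log2(178.4/31.42) = 2.505  (BAX7)
log2(34699/3336) = 3.379  (SERP7)
log2(929.4/796.1) = 0.223  (FOX6)
log2(4.518/24.76) = -2.454  (KLF6)
The largest magnitude belongs to SERP7.

3.379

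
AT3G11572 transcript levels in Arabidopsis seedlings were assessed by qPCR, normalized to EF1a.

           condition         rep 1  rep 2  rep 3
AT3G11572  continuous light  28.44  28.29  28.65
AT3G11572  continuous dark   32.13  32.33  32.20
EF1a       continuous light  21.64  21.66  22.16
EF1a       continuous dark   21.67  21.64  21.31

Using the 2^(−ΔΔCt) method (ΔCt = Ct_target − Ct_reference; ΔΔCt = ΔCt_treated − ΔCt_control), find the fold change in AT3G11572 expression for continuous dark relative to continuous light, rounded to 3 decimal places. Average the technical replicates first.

Mean Ct: AT3G11572 continuous light 28.460; AT3G11572 continuous dark 32.220; EF1a continuous light 21.820; EF1a continuous dark 21.540
ΔCt(continuous light) = 28.460 − 21.820 = 6.640
ΔCt(continuous dark) = 32.220 − 21.540 = 10.680
ΔΔCt = 10.680 − 6.640 = 4.040
Fold change = 2^(−4.040) = 0.0608

0.061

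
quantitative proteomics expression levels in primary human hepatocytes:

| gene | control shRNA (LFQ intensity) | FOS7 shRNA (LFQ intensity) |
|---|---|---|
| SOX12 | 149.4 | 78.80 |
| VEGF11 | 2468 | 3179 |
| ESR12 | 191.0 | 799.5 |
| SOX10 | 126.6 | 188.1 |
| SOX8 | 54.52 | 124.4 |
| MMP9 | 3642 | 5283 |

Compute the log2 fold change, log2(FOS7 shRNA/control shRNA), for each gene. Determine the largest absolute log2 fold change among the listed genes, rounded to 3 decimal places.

log2(78.80/149.4) = -0.923  (SOX12)
log2(3179/2468) = 0.365  (VEGF11)
log2(799.5/191.0) = 2.066  (ESR12)
log2(188.1/126.6) = 0.571  (SOX10)
log2(124.4/54.52) = 1.190  (SOX8)
log2(5283/3642) = 0.537  (MMP9)
The largest magnitude belongs to ESR12.

2.066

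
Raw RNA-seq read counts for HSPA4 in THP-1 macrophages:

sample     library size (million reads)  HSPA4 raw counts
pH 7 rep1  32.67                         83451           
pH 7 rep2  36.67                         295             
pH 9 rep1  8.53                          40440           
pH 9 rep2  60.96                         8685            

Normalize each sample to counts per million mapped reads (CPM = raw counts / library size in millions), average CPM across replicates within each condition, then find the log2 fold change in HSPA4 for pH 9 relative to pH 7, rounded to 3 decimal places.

CPM(pH 7 rep1) = 83451 / 32.67 = 2554.3618
CPM(pH 7 rep2) = 295 / 36.67 = 8.0447
CPM(pH 9 rep1) = 40440 / 8.53 = 4740.9144
CPM(pH 9 rep2) = 8685 / 60.96 = 142.4705
mean CPM(pH 7) = 1281.2033; mean CPM(pH 9) = 2441.6924
Fold change = 2441.6924 / 1281.2033 = 1.90578
log2(1.90578) = 0.9304

0.930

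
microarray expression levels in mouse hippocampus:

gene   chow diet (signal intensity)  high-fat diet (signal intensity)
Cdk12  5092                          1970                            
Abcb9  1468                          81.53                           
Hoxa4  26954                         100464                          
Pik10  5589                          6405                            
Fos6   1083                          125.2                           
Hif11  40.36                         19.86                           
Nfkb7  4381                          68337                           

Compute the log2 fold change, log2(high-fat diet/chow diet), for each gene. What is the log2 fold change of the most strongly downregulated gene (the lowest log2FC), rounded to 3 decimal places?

-4.170

log2(1970/5092) = -1.370  (Cdk12)
log2(81.53/1468) = -4.170  (Abcb9)
log2(100464/26954) = 1.898  (Hoxa4)
log2(6405/5589) = 0.197  (Pik10)
log2(125.2/1083) = -3.113  (Fos6)
log2(19.86/40.36) = -1.023  (Hif11)
log2(68337/4381) = 3.963  (Nfkb7)
Abcb9 is most strongly downregulated.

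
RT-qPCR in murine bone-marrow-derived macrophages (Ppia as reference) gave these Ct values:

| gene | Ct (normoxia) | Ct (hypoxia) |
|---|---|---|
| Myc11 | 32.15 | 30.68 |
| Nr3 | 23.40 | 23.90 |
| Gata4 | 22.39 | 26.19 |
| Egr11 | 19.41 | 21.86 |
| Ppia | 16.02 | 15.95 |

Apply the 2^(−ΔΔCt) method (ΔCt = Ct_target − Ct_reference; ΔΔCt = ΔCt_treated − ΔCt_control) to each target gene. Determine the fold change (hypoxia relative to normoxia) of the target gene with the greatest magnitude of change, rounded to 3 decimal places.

0.068

Myc11: ΔΔCt = (30.68−15.95) − (32.15−16.02) = 14.73 − 16.13 = -1.40; fold change = 2^1.40 = 2.639
Nr3: ΔΔCt = (23.90−15.95) − (23.40−16.02) = 7.95 − 7.38 = 0.57; fold change = 2^-0.57 = 0.674
Gata4: ΔΔCt = (26.19−15.95) − (22.39−16.02) = 10.24 − 6.37 = 3.87; fold change = 2^-3.87 = 0.068
Egr11: ΔΔCt = (21.86−15.95) − (19.41−16.02) = 5.91 − 3.39 = 2.52; fold change = 2^-2.52 = 0.174
Gata4 has the largest |ΔΔCt| = 3.87.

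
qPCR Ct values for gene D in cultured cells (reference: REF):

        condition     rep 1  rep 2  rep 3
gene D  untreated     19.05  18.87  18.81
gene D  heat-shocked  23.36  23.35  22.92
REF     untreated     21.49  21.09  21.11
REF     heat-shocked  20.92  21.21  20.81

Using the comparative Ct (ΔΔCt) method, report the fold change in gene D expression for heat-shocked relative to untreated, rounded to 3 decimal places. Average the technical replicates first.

0.043

Mean Ct: gene D untreated 18.910; gene D heat-shocked 23.210; REF untreated 21.230; REF heat-shocked 20.980
ΔCt(untreated) = 18.910 − 21.230 = -2.320
ΔCt(heat-shocked) = 23.210 − 20.980 = 2.230
ΔΔCt = 2.230 − (-2.320) = 4.550
Fold change = 2^(−4.550) = 0.0427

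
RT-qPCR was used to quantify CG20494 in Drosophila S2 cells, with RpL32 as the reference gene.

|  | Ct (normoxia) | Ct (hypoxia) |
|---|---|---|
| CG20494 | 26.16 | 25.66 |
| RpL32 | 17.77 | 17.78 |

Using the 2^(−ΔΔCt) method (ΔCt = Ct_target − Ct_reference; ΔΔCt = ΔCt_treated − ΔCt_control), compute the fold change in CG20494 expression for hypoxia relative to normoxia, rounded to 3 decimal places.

ΔCt(normoxia) = 26.160 − 17.770 = 8.390
ΔCt(hypoxia) = 25.660 − 17.780 = 7.880
ΔΔCt = 7.880 − 8.390 = -0.510
Fold change = 2^(−(-0.510)) = 2^0.510 = 1.4241

1.424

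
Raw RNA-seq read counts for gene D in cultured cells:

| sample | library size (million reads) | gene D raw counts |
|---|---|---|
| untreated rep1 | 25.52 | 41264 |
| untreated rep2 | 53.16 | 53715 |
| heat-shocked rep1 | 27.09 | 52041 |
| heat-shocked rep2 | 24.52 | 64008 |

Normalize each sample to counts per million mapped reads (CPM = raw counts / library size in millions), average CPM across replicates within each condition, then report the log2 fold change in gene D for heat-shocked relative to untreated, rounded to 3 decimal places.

CPM(untreated rep1) = 41264 / 25.52 = 1616.9279
CPM(untreated rep2) = 53715 / 53.16 = 1010.4402
CPM(heat-shocked rep1) = 52041 / 27.09 = 1921.0410
CPM(heat-shocked rep2) = 64008 / 24.52 = 2610.4405
mean CPM(untreated) = 1313.6840; mean CPM(heat-shocked) = 2265.7407
Fold change = 2265.7407 / 1313.6840 = 1.72472
log2(1.72472) = 0.7864

0.786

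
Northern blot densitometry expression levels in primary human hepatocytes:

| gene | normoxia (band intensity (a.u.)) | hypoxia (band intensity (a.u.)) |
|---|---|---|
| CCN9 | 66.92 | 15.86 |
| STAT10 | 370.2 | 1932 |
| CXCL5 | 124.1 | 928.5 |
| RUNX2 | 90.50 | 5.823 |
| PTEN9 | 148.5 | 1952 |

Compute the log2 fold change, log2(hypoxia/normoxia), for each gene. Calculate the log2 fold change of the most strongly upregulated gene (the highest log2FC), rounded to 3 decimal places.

3.716

log2(15.86/66.92) = -2.077  (CCN9)
log2(1932/370.2) = 2.384  (STAT10)
log2(928.5/124.1) = 2.903  (CXCL5)
log2(5.823/90.50) = -3.958  (RUNX2)
log2(1952/148.5) = 3.716  (PTEN9)
PTEN9 is most strongly upregulated.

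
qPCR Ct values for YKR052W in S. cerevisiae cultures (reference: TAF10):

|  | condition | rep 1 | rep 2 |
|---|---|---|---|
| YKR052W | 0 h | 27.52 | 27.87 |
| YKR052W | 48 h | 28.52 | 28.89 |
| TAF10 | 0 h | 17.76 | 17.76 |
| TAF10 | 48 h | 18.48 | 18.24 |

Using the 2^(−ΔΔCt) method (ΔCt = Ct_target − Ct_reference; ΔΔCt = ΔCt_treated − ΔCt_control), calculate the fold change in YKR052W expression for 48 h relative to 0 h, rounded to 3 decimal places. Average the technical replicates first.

0.753

Mean Ct: YKR052W 0 h 27.695; YKR052W 48 h 28.705; TAF10 0 h 17.760; TAF10 48 h 18.360
ΔCt(0 h) = 27.695 − 17.760 = 9.935
ΔCt(48 h) = 28.705 − 18.360 = 10.345
ΔΔCt = 10.345 − 9.935 = 0.410
Fold change = 2^(−0.410) = 0.7526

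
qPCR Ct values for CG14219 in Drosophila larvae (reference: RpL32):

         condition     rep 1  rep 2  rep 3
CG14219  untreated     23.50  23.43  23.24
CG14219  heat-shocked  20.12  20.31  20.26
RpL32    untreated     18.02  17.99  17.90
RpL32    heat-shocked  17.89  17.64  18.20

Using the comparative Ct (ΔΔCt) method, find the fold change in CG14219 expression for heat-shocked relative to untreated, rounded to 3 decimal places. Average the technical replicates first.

8.574

Mean Ct: CG14219 untreated 23.390; CG14219 heat-shocked 20.230; RpL32 untreated 17.970; RpL32 heat-shocked 17.910
ΔCt(untreated) = 23.390 − 17.970 = 5.420
ΔCt(heat-shocked) = 20.230 − 17.910 = 2.320
ΔΔCt = 2.320 − 5.420 = -3.100
Fold change = 2^(−(-3.100)) = 2^3.100 = 8.5742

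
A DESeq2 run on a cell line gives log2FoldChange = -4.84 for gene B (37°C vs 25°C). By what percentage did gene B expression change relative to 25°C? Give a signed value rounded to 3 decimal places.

Fold change = 2^(-4.84) = 0.0349
Percent change = (FC − 1) × 100% = (0.0349 − 1) × 100 = -96.508%

-96.508%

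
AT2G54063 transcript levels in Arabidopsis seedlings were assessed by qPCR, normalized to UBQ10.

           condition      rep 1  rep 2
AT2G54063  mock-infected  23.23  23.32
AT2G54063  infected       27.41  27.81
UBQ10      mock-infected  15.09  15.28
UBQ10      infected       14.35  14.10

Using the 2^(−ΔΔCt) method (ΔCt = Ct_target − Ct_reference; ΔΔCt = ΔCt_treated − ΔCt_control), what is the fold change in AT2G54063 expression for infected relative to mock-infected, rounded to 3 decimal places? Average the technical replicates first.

Mean Ct: AT2G54063 mock-infected 23.275; AT2G54063 infected 27.610; UBQ10 mock-infected 15.185; UBQ10 infected 14.225
ΔCt(mock-infected) = 23.275 − 15.185 = 8.090
ΔCt(infected) = 27.610 − 14.225 = 13.385
ΔΔCt = 13.385 − 8.090 = 5.295
Fold change = 2^(−5.295) = 0.0255

0.025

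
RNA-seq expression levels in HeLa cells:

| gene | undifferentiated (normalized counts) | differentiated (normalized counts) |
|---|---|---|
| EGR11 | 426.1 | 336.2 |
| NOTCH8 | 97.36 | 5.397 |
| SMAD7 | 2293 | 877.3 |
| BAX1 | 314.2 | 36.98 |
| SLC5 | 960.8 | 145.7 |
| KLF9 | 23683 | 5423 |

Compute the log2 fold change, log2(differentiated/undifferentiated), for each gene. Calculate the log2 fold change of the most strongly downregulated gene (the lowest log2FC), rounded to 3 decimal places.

-4.173

log2(336.2/426.1) = -0.342  (EGR11)
log2(5.397/97.36) = -4.173  (NOTCH8)
log2(877.3/2293) = -1.386  (SMAD7)
log2(36.98/314.2) = -3.087  (BAX1)
log2(145.7/960.8) = -2.721  (SLC5)
log2(5423/23683) = -2.127  (KLF9)
NOTCH8 is most strongly downregulated.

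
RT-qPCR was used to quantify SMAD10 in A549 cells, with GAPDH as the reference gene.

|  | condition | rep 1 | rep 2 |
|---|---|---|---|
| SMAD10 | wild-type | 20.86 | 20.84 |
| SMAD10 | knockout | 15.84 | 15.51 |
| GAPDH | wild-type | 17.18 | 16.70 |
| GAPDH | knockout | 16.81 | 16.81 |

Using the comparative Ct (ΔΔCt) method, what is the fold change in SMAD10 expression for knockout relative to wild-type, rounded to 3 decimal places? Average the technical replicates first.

Mean Ct: SMAD10 wild-type 20.850; SMAD10 knockout 15.675; GAPDH wild-type 16.940; GAPDH knockout 16.810
ΔCt(wild-type) = 20.850 − 16.940 = 3.910
ΔCt(knockout) = 15.675 − 16.810 = -1.135
ΔΔCt = -1.135 − 3.910 = -5.045
Fold change = 2^(−(-5.045)) = 2^5.045 = 33.0139

33.014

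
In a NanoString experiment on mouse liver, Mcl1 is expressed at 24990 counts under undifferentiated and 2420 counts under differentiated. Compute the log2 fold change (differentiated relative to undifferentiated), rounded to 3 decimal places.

Fold change = 2420 / 24990 = 0.0968
log2(0.0968) = -3.3683

-3.368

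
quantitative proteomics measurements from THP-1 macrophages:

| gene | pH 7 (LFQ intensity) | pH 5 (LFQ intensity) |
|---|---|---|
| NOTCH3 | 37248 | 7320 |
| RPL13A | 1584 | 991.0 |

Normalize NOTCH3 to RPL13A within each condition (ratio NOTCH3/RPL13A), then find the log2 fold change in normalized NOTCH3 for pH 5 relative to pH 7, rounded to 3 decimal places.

-1.671

NOTCH3/RPL13A (pH 7) = 37248 / 1584 = 23.515
NOTCH3/RPL13A (pH 5) = 7320 / 991.0 = 7.3865
Fold change = 7.3865 / 23.515 = 0.3141
log2(0.3141) = -1.6706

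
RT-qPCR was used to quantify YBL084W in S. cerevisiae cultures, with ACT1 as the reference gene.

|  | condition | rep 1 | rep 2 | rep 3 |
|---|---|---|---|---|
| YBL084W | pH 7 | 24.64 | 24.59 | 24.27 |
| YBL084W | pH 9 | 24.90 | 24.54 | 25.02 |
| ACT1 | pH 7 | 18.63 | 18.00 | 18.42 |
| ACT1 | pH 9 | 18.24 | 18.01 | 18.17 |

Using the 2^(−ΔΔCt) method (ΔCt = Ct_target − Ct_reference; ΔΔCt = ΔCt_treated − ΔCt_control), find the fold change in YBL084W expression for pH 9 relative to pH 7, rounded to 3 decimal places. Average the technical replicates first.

0.693

Mean Ct: YBL084W pH 7 24.500; YBL084W pH 9 24.820; ACT1 pH 7 18.350; ACT1 pH 9 18.140
ΔCt(pH 7) = 24.500 − 18.350 = 6.150
ΔCt(pH 9) = 24.820 − 18.140 = 6.680
ΔΔCt = 6.680 − 6.150 = 0.530
Fold change = 2^(−0.530) = 0.6926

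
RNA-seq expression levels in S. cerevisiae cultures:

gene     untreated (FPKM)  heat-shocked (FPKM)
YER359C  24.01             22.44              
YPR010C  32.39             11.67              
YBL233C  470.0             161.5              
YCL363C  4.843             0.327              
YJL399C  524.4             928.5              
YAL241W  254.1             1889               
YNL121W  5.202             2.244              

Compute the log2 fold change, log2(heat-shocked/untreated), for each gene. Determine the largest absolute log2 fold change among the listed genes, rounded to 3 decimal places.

3.889

log2(22.44/24.01) = -0.098  (YER359C)
log2(11.67/32.39) = -1.473  (YPR010C)
log2(161.5/470.0) = -1.541  (YBL233C)
log2(0.327/4.843) = -3.889  (YCL363C)
log2(928.5/524.4) = 0.824  (YJL399C)
log2(1889/254.1) = 2.894  (YAL241W)
log2(2.244/5.202) = -1.213  (YNL121W)
The largest magnitude belongs to YCL363C.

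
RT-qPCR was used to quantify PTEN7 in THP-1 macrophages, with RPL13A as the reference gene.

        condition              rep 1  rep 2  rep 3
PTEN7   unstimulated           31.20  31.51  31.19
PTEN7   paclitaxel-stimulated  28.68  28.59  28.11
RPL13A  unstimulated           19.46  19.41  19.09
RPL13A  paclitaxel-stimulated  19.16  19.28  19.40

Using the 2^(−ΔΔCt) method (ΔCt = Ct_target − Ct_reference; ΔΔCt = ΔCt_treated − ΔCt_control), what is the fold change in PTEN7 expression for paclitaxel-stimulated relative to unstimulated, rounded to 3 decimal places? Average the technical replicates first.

6.964

Mean Ct: PTEN7 unstimulated 31.300; PTEN7 paclitaxel-stimulated 28.460; RPL13A unstimulated 19.320; RPL13A paclitaxel-stimulated 19.280
ΔCt(unstimulated) = 31.300 − 19.320 = 11.980
ΔCt(paclitaxel-stimulated) = 28.460 − 19.280 = 9.180
ΔΔCt = 9.180 − 11.980 = -2.800
Fold change = 2^(−(-2.800)) = 2^2.800 = 6.9644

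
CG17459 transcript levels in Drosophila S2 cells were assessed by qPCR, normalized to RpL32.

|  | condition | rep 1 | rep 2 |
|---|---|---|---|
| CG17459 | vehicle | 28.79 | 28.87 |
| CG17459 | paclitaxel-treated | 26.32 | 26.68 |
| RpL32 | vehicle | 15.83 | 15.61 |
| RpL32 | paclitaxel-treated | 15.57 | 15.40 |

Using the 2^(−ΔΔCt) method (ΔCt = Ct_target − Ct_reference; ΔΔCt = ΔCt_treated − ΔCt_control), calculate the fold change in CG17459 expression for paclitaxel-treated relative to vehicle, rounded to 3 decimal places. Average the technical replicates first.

Mean Ct: CG17459 vehicle 28.830; CG17459 paclitaxel-treated 26.500; RpL32 vehicle 15.720; RpL32 paclitaxel-treated 15.485
ΔCt(vehicle) = 28.830 − 15.720 = 13.110
ΔCt(paclitaxel-treated) = 26.500 − 15.485 = 11.015
ΔΔCt = 11.015 − 13.110 = -2.095
Fold change = 2^(−(-2.095)) = 2^2.095 = 4.2723

4.272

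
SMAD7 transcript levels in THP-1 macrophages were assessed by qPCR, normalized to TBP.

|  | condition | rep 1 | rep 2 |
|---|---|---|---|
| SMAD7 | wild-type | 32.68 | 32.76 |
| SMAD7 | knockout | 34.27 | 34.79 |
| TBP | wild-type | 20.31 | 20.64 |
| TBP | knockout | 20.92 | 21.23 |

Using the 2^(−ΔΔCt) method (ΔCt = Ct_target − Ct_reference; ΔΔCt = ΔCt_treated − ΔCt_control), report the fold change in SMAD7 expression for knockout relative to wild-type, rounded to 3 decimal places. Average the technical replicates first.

Mean Ct: SMAD7 wild-type 32.720; SMAD7 knockout 34.530; TBP wild-type 20.475; TBP knockout 21.075
ΔCt(wild-type) = 32.720 − 20.475 = 12.245
ΔCt(knockout) = 34.530 − 21.075 = 13.455
ΔΔCt = 13.455 − 12.245 = 1.210
Fold change = 2^(−1.210) = 0.4323

0.432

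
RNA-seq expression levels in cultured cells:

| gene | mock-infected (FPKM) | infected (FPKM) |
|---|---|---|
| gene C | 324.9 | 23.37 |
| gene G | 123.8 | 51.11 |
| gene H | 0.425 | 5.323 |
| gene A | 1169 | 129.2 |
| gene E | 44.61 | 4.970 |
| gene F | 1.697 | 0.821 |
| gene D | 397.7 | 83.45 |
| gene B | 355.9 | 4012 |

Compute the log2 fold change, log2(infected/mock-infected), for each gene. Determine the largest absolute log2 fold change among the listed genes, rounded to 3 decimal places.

log2(23.37/324.9) = -3.797  (gene C)
log2(51.11/123.8) = -1.276  (gene G)
log2(5.323/0.425) = 3.647  (gene H)
log2(129.2/1169) = -3.178  (gene A)
log2(4.970/44.61) = -3.166  (gene E)
log2(0.821/1.697) = -1.048  (gene F)
log2(83.45/397.7) = -2.253  (gene D)
log2(4012/355.9) = 3.495  (gene B)
The largest magnitude belongs to gene C.

3.797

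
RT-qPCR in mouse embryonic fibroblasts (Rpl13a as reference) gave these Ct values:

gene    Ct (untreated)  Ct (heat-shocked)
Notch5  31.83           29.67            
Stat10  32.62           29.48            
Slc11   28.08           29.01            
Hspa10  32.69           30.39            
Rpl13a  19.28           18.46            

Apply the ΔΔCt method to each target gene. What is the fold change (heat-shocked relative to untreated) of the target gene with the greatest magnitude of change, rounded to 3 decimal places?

4.993

Notch5: ΔΔCt = (29.67−18.46) − (31.83−19.28) = 11.21 − 12.55 = -1.34; fold change = 2^1.34 = 2.532
Stat10: ΔΔCt = (29.48−18.46) − (32.62−19.28) = 11.02 − 13.34 = -2.32; fold change = 2^2.32 = 4.993
Slc11: ΔΔCt = (29.01−18.46) − (28.08−19.28) = 10.55 − 8.80 = 1.75; fold change = 2^-1.75 = 0.297
Hspa10: ΔΔCt = (30.39−18.46) − (32.69−19.28) = 11.93 − 13.41 = -1.48; fold change = 2^1.48 = 2.789
Stat10 has the largest |ΔΔCt| = 2.32.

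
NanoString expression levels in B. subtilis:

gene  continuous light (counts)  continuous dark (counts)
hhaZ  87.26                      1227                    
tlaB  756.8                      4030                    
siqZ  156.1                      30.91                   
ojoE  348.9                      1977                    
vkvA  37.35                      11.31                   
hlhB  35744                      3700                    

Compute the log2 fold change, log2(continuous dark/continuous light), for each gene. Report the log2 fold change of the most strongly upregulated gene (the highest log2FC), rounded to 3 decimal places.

3.814

log2(1227/87.26) = 3.814  (hhaZ)
log2(4030/756.8) = 2.413  (tlaB)
log2(30.91/156.1) = -2.336  (siqZ)
log2(1977/348.9) = 2.502  (ojoE)
log2(11.31/37.35) = -1.724  (vkvA)
log2(3700/35744) = -3.272  (hlhB)
hhaZ is most strongly upregulated.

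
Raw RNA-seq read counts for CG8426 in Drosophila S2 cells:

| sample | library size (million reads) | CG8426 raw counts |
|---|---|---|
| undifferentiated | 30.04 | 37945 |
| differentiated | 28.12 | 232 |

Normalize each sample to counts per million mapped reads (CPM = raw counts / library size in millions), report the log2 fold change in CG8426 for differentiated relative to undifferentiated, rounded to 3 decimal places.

-7.258

CPM(undifferentiated) = 37945 / 30.04 = 1263.1491
CPM(differentiated) = 232 / 28.12 = 8.2504
Fold change = 8.2504 / 1263.1491 = 0.00653
log2(0.00653) = -7.2584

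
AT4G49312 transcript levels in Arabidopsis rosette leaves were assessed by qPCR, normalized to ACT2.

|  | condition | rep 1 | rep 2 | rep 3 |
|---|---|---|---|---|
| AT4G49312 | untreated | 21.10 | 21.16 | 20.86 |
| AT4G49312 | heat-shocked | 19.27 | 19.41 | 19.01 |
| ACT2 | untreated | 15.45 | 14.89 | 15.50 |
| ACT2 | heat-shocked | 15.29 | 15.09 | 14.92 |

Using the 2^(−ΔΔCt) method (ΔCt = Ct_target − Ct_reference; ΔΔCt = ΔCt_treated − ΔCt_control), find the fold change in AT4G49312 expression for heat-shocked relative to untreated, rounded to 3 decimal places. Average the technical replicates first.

Mean Ct: AT4G49312 untreated 21.040; AT4G49312 heat-shocked 19.230; ACT2 untreated 15.280; ACT2 heat-shocked 15.100
ΔCt(untreated) = 21.040 − 15.280 = 5.760
ΔCt(heat-shocked) = 19.230 − 15.100 = 4.130
ΔΔCt = 4.130 − 5.760 = -1.630
Fold change = 2^(−(-1.630)) = 2^1.630 = 3.0951

3.095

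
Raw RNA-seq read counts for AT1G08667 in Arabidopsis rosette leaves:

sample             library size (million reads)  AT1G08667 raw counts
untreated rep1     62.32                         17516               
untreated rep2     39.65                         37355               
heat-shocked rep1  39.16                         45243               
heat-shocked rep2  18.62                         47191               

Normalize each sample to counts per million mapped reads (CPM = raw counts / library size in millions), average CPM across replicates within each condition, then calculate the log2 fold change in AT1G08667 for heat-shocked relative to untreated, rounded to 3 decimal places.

CPM(untreated rep1) = 17516 / 62.32 = 281.0655
CPM(untreated rep2) = 37355 / 39.65 = 942.1185
CPM(heat-shocked rep1) = 45243 / 39.16 = 1155.3371
CPM(heat-shocked rep2) = 47191 / 18.62 = 2534.4253
mean CPM(untreated) = 611.5920; mean CPM(heat-shocked) = 1844.8812
Fold change = 1844.8812 / 611.5920 = 3.01652
log2(3.01652) = 1.5929

1.593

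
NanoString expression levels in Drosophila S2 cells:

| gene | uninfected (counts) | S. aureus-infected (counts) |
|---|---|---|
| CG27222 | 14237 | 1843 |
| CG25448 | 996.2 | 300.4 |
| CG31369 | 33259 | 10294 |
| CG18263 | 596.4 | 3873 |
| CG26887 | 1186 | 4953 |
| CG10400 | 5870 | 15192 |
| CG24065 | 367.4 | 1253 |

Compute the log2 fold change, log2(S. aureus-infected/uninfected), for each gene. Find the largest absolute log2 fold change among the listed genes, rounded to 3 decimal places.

log2(1843/14237) = -2.950  (CG27222)
log2(300.4/996.2) = -1.730  (CG25448)
log2(10294/33259) = -1.692  (CG31369)
log2(3873/596.4) = 2.699  (CG18263)
log2(4953/1186) = 2.062  (CG26887)
log2(15192/5870) = 1.372  (CG10400)
log2(1253/367.4) = 1.770  (CG24065)
The largest magnitude belongs to CG27222.

2.950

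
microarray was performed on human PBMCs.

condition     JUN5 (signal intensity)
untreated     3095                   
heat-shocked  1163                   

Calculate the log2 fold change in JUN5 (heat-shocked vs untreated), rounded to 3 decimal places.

Fold change = 1163 / 3095 = 0.3758
log2(0.3758) = -1.4121

-1.412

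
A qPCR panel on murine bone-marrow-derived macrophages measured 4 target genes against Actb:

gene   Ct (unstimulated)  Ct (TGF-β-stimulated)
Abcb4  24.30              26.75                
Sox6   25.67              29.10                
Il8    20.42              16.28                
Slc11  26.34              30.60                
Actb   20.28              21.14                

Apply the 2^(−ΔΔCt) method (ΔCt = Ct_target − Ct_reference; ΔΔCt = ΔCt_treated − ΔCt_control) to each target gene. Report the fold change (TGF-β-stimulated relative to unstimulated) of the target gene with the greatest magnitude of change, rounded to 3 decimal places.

32.000

Abcb4: ΔΔCt = (26.75−21.14) − (24.30−20.28) = 5.61 − 4.02 = 1.59; fold change = 2^-1.59 = 0.332
Sox6: ΔΔCt = (29.10−21.14) − (25.67−20.28) = 7.96 − 5.39 = 2.57; fold change = 2^-2.57 = 0.168
Il8: ΔΔCt = (16.28−21.14) − (20.42−20.28) = -4.86 − 0.14 = -5.00; fold change = 2^5.00 = 32.000
Slc11: ΔΔCt = (30.60−21.14) − (26.34−20.28) = 9.46 − 6.06 = 3.40; fold change = 2^-3.40 = 0.095
Il8 has the largest |ΔΔCt| = 5.00.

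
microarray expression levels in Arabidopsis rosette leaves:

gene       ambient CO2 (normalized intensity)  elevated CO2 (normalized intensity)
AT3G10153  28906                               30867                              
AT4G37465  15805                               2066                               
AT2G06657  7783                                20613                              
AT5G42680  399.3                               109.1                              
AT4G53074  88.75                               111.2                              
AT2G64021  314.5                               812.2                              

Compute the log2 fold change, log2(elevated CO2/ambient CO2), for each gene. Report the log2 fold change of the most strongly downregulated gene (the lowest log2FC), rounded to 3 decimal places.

-2.935

log2(30867/28906) = 0.095  (AT3G10153)
log2(2066/15805) = -2.935  (AT4G37465)
log2(20613/7783) = 1.405  (AT2G06657)
log2(109.1/399.3) = -1.872  (AT5G42680)
log2(111.2/88.75) = 0.325  (AT4G53074)
log2(812.2/314.5) = 1.369  (AT2G64021)
AT4G37465 is most strongly downregulated.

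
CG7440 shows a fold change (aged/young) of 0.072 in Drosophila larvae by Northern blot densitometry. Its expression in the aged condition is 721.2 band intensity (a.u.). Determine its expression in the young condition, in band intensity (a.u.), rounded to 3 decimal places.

young expression = 721.2 / 0.072 = 10016.667

10016.667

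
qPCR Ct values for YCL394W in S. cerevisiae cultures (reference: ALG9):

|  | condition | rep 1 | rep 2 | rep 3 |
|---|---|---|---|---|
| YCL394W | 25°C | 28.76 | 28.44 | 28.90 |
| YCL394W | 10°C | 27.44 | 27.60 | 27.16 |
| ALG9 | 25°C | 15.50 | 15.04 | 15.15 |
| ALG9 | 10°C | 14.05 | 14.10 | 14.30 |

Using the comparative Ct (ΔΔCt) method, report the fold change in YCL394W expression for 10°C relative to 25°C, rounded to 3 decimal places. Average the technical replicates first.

1.165

Mean Ct: YCL394W 25°C 28.700; YCL394W 10°C 27.400; ALG9 25°C 15.230; ALG9 10°C 14.150
ΔCt(25°C) = 28.700 − 15.230 = 13.470
ΔCt(10°C) = 27.400 − 14.150 = 13.250
ΔΔCt = 13.250 − 13.470 = -0.220
Fold change = 2^(−(-0.220)) = 2^0.220 = 1.1647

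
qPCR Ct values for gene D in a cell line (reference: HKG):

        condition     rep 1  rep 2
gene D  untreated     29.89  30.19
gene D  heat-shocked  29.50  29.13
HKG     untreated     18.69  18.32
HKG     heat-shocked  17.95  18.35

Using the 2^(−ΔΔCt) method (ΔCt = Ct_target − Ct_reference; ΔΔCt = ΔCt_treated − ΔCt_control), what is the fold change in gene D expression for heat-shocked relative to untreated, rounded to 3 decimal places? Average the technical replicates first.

1.292

Mean Ct: gene D untreated 30.040; gene D heat-shocked 29.315; HKG untreated 18.505; HKG heat-shocked 18.150
ΔCt(untreated) = 30.040 − 18.505 = 11.535
ΔCt(heat-shocked) = 29.315 − 18.150 = 11.165
ΔΔCt = 11.165 − 11.535 = -0.370
Fold change = 2^(−(-0.370)) = 2^0.370 = 1.2924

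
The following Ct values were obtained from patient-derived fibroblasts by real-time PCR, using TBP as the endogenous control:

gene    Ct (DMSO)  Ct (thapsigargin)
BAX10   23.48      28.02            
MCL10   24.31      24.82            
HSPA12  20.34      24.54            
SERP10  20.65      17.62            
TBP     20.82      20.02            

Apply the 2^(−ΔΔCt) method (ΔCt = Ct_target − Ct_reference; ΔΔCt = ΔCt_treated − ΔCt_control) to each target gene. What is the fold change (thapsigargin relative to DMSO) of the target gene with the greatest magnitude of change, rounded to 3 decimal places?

0.025

BAX10: ΔΔCt = (28.02−20.02) − (23.48−20.82) = 8.00 − 2.66 = 5.34; fold change = 2^-5.34 = 0.025
MCL10: ΔΔCt = (24.82−20.02) − (24.31−20.82) = 4.80 − 3.49 = 1.31; fold change = 2^-1.31 = 0.403
HSPA12: ΔΔCt = (24.54−20.02) − (20.34−20.82) = 4.52 − (-0.48) = 5.00; fold change = 2^-5.00 = 0.031
SERP10: ΔΔCt = (17.62−20.02) − (20.65−20.82) = -2.40 − (-0.17) = -2.23; fold change = 2^2.23 = 4.691
BAX10 has the largest |ΔΔCt| = 5.34.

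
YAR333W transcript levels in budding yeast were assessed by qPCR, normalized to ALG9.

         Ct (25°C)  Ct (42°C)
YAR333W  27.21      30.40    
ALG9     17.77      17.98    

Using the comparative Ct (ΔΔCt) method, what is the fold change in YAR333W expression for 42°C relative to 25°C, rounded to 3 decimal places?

0.127

ΔCt(25°C) = 27.210 − 17.770 = 9.440
ΔCt(42°C) = 30.400 − 17.980 = 12.420
ΔΔCt = 12.420 − 9.440 = 2.980
Fold change = 2^(−2.980) = 0.1267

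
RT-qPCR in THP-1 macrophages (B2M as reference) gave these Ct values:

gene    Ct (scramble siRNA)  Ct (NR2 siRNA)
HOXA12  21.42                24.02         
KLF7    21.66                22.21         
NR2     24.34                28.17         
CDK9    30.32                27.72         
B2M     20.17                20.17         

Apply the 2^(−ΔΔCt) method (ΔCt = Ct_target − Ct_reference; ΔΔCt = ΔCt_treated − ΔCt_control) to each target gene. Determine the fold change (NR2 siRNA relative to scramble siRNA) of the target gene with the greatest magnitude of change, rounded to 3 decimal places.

0.070

HOXA12: ΔΔCt = (24.02−20.17) − (21.42−20.17) = 3.85 − 1.25 = 2.60; fold change = 2^-2.60 = 0.165
KLF7: ΔΔCt = (22.21−20.17) − (21.66−20.17) = 2.04 − 1.49 = 0.55; fold change = 2^-0.55 = 0.683
NR2: ΔΔCt = (28.17−20.17) − (24.34−20.17) = 8.00 − 4.17 = 3.83; fold change = 2^-3.83 = 0.070
CDK9: ΔΔCt = (27.72−20.17) − (30.32−20.17) = 7.55 − 10.15 = -2.60; fold change = 2^2.60 = 6.063
NR2 has the largest |ΔΔCt| = 3.83.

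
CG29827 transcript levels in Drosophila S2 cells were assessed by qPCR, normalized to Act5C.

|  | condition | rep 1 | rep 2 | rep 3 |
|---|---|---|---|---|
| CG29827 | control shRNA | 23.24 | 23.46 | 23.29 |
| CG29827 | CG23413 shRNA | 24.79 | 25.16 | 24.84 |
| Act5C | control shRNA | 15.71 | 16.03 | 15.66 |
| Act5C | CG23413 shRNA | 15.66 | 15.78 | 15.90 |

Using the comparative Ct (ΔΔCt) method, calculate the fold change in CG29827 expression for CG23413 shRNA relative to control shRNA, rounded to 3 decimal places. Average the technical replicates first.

Mean Ct: CG29827 control shRNA 23.330; CG29827 CG23413 shRNA 24.930; Act5C control shRNA 15.800; Act5C CG23413 shRNA 15.780
ΔCt(control shRNA) = 23.330 − 15.800 = 7.530
ΔCt(CG23413 shRNA) = 24.930 − 15.780 = 9.150
ΔΔCt = 9.150 − 7.530 = 1.620
Fold change = 2^(−1.620) = 0.3253

0.325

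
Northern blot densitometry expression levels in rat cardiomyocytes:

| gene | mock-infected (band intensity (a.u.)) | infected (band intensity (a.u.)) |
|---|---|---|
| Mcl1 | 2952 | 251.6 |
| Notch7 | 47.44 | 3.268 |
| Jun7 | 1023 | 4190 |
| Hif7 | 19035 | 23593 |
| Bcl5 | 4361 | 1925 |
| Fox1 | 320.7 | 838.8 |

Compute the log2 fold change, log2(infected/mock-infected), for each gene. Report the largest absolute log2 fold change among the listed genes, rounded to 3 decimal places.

log2(251.6/2952) = -3.552  (Mcl1)
log2(3.268/47.44) = -3.860  (Notch7)
log2(4190/1023) = 2.034  (Jun7)
log2(23593/19035) = 0.310  (Hif7)
log2(1925/4361) = -1.180  (Bcl5)
log2(838.8/320.7) = 1.387  (Fox1)
The largest magnitude belongs to Notch7.

3.860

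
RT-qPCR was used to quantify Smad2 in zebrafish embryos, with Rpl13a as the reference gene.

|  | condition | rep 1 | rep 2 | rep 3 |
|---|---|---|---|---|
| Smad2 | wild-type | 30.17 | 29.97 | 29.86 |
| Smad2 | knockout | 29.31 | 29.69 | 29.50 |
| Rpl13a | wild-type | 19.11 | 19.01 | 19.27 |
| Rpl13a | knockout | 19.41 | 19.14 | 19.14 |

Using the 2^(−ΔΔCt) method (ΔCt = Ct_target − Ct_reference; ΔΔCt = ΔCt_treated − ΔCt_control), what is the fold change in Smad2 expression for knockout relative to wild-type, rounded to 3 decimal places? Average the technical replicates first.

1.516

Mean Ct: Smad2 wild-type 30.000; Smad2 knockout 29.500; Rpl13a wild-type 19.130; Rpl13a knockout 19.230
ΔCt(wild-type) = 30.000 − 19.130 = 10.870
ΔCt(knockout) = 29.500 − 19.230 = 10.270
ΔΔCt = 10.270 − 10.870 = -0.600
Fold change = 2^(−(-0.600)) = 2^0.600 = 1.5157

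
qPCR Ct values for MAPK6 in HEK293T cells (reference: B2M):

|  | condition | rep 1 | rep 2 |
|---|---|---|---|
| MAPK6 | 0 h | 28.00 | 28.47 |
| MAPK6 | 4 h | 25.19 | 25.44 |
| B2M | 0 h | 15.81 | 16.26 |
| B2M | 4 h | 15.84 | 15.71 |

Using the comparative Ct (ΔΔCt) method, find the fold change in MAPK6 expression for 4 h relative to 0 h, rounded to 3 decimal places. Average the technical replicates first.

Mean Ct: MAPK6 0 h 28.235; MAPK6 4 h 25.315; B2M 0 h 16.035; B2M 4 h 15.775
ΔCt(0 h) = 28.235 − 16.035 = 12.200
ΔCt(4 h) = 25.315 − 15.775 = 9.540
ΔΔCt = 9.540 − 12.200 = -2.660
Fold change = 2^(−(-2.660)) = 2^2.660 = 6.3203

6.320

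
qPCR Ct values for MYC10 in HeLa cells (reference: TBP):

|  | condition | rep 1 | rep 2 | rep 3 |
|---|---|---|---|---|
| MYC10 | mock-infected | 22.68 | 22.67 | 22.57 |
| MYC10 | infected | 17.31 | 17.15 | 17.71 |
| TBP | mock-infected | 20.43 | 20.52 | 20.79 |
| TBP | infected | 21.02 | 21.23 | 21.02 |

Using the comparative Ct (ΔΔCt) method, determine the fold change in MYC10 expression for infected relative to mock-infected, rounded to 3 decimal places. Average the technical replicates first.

54.192

Mean Ct: MYC10 mock-infected 22.640; MYC10 infected 17.390; TBP mock-infected 20.580; TBP infected 21.090
ΔCt(mock-infected) = 22.640 − 20.580 = 2.060
ΔCt(infected) = 17.390 − 21.090 = -3.700
ΔΔCt = -3.700 − 2.060 = -5.760
Fold change = 2^(−(-5.760)) = 2^5.760 = 54.1917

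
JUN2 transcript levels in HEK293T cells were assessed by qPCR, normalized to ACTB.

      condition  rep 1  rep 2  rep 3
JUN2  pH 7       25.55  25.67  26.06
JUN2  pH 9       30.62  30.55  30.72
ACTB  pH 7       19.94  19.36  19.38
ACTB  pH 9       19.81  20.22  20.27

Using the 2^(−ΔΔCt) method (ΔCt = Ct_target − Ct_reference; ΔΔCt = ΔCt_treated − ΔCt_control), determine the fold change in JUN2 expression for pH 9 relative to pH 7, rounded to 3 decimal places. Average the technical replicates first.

Mean Ct: JUN2 pH 7 25.760; JUN2 pH 9 30.630; ACTB pH 7 19.560; ACTB pH 9 20.100
ΔCt(pH 7) = 25.760 − 19.560 = 6.200
ΔCt(pH 9) = 30.630 − 20.100 = 10.530
ΔΔCt = 10.530 − 6.200 = 4.330
Fold change = 2^(−4.330) = 0.0497

0.050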